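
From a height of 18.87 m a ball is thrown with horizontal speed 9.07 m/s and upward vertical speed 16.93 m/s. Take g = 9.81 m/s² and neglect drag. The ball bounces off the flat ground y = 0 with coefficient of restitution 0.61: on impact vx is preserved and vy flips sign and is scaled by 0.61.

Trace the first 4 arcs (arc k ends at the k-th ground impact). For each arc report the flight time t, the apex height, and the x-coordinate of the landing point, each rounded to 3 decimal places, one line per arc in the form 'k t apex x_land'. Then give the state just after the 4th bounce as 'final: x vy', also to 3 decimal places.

Arc 1: start y=18.870, vy=16.930 → t=4.338, apex=33.479, x_land=39.349, impact vy=-25.629
  bounce: vy ← 0.61·25.629 = 15.634
Arc 2: start y=0.000, vy=15.634 → t=3.187, apex=12.457, x_land=68.258, impact vy=-15.634
  bounce: vy ← 0.61·15.634 = 9.537
Arc 3: start y=0.000, vy=9.537 → t=1.944, apex=4.635, x_land=85.892, impact vy=-9.537
  bounce: vy ← 0.61·9.537 = 5.817
Arc 4: start y=0.000, vy=5.817 → t=1.186, apex=1.725, x_land=96.649, impact vy=-5.817
  bounce: vy ← 0.61·5.817 = 3.549

1 4.338 33.479 39.349
2 3.187 12.457 68.258
3 1.944 4.635 85.892
4 1.186 1.725 96.649
final: 96.649 3.549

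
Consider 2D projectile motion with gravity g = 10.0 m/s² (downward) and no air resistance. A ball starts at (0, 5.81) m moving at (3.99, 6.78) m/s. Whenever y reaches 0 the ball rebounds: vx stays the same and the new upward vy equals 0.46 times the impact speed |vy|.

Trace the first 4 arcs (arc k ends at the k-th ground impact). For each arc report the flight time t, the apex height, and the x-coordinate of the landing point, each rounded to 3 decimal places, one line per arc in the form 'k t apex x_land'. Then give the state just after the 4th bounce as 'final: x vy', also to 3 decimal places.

1 1.951 8.108 7.786
2 1.172 1.716 12.461
3 0.539 0.363 14.611
4 0.248 0.077 15.600
final: 15.600 0.570

Arc 1: start y=5.810, vy=6.780 → t=1.951, apex=8.108, x_land=7.786, impact vy=-12.735
  bounce: vy ← 0.46·12.735 = 5.858
Arc 2: start y=0.000, vy=5.858 → t=1.172, apex=1.716, x_land=12.461, impact vy=-5.858
  bounce: vy ← 0.46·5.858 = 2.695
Arc 3: start y=0.000, vy=2.695 → t=0.539, apex=0.363, x_land=14.611, impact vy=-2.695
  bounce: vy ← 0.46·2.695 = 1.240
Arc 4: start y=0.000, vy=1.240 → t=0.248, apex=0.077, x_land=15.600, impact vy=-1.240
  bounce: vy ← 0.46·1.240 = 0.570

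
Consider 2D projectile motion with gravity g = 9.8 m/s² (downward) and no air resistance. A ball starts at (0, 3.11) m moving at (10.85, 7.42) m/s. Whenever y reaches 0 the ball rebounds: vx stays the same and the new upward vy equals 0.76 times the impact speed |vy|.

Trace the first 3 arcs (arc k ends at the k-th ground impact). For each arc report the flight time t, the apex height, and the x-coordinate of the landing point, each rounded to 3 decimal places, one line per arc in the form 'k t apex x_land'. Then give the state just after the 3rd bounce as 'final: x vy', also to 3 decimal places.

1 1.856 5.919 20.140
2 1.671 3.419 38.266
3 1.270 1.975 52.042
final: 52.042 4.728

Arc 1: start y=3.110, vy=7.420 → t=1.856, apex=5.919, x_land=20.140, impact vy=-10.771
  bounce: vy ← 0.76·10.771 = 8.186
Arc 2: start y=0.000, vy=8.186 → t=1.671, apex=3.419, x_land=38.266, impact vy=-8.186
  bounce: vy ← 0.76·8.186 = 6.221
Arc 3: start y=0.000, vy=6.221 → t=1.270, apex=1.975, x_land=52.042, impact vy=-6.221
  bounce: vy ← 0.76·6.221 = 4.728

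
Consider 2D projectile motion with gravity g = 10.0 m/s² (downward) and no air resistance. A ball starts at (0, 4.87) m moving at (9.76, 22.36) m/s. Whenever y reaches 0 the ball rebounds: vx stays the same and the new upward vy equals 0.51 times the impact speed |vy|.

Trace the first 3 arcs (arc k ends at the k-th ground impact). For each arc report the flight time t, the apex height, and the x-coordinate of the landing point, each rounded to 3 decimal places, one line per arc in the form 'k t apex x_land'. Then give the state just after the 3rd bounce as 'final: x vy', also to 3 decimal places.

1 4.680 29.868 45.678
2 2.493 7.769 70.010
3 1.271 2.021 82.419
final: 82.419 3.242

Arc 1: start y=4.870, vy=22.360 → t=4.680, apex=29.868, x_land=45.678, impact vy=-24.441
  bounce: vy ← 0.51·24.441 = 12.465
Arc 2: start y=0.000, vy=12.465 → t=2.493, apex=7.769, x_land=70.010, impact vy=-12.465
  bounce: vy ← 0.51·12.465 = 6.357
Arc 3: start y=0.000, vy=6.357 → t=1.271, apex=2.021, x_land=82.419, impact vy=-6.357
  bounce: vy ← 0.51·6.357 = 3.242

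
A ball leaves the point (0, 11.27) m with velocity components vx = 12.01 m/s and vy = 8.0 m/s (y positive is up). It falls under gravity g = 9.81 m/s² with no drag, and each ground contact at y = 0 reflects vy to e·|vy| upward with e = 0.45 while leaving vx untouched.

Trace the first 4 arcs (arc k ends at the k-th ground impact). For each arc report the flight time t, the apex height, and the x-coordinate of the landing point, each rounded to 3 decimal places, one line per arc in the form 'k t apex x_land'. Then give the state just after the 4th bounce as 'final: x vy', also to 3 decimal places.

Arc 1: start y=11.270, vy=8.000 → t=2.537, apex=14.532, x_land=30.466, impact vy=-16.885
  bounce: vy ← 0.45·16.885 = 7.598
Arc 2: start y=0.000, vy=7.598 → t=1.549, apex=2.943, x_land=49.071, impact vy=-7.598
  bounce: vy ← 0.45·7.598 = 3.419
Arc 3: start y=0.000, vy=3.419 → t=0.697, apex=0.596, x_land=57.443, impact vy=-3.419
  bounce: vy ← 0.45·3.419 = 1.539
Arc 4: start y=0.000, vy=1.539 → t=0.314, apex=0.121, x_land=61.211, impact vy=-1.539
  bounce: vy ← 0.45·1.539 = 0.692

1 2.537 14.532 30.466
2 1.549 2.943 49.071
3 0.697 0.596 57.443
4 0.314 0.121 61.211
final: 61.211 0.692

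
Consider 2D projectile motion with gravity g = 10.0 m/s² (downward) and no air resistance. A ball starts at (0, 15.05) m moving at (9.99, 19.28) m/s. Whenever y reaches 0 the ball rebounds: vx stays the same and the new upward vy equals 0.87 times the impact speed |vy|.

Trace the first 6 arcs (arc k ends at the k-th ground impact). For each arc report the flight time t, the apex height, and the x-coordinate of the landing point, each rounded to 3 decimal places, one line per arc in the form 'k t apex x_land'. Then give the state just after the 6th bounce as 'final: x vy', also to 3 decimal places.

1 4.522 33.636 45.172
2 4.513 25.459 90.257
3 3.926 19.270 129.480
4 3.416 14.585 163.605
5 2.972 11.040 193.294
6 2.585 8.356 219.123
final: 219.123 11.247

Arc 1: start y=15.050, vy=19.280 → t=4.522, apex=33.636, x_land=45.172, impact vy=-25.937
  bounce: vy ← 0.87·25.937 = 22.565
Arc 2: start y=0.000, vy=22.565 → t=4.513, apex=25.459, x_land=90.257, impact vy=-22.565
  bounce: vy ← 0.87·22.565 = 19.632
Arc 3: start y=0.000, vy=19.632 → t=3.926, apex=19.270, x_land=129.480, impact vy=-19.632
  bounce: vy ← 0.87·19.632 = 17.079
Arc 4: start y=0.000, vy=17.079 → t=3.416, apex=14.585, x_land=163.605, impact vy=-17.079
  bounce: vy ← 0.87·17.079 = 14.859
Arc 5: start y=0.000, vy=14.859 → t=2.972, apex=11.040, x_land=193.294, impact vy=-14.859
  bounce: vy ← 0.87·14.859 = 12.927
Arc 6: start y=0.000, vy=12.927 → t=2.585, apex=8.356, x_land=219.123, impact vy=-12.927
  bounce: vy ← 0.87·12.927 = 11.247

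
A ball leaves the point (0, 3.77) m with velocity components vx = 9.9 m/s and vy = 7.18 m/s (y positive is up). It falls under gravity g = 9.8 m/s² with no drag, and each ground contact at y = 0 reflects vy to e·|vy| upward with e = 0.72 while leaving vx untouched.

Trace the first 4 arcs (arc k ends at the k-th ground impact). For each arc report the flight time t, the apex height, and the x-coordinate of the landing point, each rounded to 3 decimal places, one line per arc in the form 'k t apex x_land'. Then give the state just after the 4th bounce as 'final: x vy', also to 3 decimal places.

1 1.876 6.400 18.568
2 1.646 3.318 34.861
3 1.185 1.720 46.591
4 0.853 0.892 55.038
final: 55.038 3.010

Arc 1: start y=3.770, vy=7.180 → t=1.876, apex=6.400, x_land=18.568, impact vy=-11.200
  bounce: vy ← 0.72·11.200 = 8.064
Arc 2: start y=0.000, vy=8.064 → t=1.646, apex=3.318, x_land=34.861, impact vy=-8.064
  bounce: vy ← 0.72·8.064 = 5.806
Arc 3: start y=0.000, vy=5.806 → t=1.185, apex=1.720, x_land=46.591, impact vy=-5.806
  bounce: vy ← 0.72·5.806 = 4.180
Arc 4: start y=0.000, vy=4.180 → t=0.853, apex=0.892, x_land=55.038, impact vy=-4.180
  bounce: vy ← 0.72·4.180 = 3.010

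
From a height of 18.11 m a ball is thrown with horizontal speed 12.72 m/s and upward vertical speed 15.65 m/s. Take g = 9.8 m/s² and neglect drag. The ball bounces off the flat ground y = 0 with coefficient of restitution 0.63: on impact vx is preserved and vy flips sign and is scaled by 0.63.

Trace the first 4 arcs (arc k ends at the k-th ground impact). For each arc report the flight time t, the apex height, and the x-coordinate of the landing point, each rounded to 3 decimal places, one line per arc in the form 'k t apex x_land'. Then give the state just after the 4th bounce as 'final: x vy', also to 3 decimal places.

Arc 1: start y=18.110, vy=15.650 → t=4.096, apex=30.606, x_land=52.103, impact vy=-24.492
  bounce: vy ← 0.63·24.492 = 15.430
Arc 2: start y=0.000, vy=15.430 → t=3.149, apex=12.148, x_land=92.159, impact vy=-15.430
  bounce: vy ← 0.63·15.430 = 9.721
Arc 3: start y=0.000, vy=9.721 → t=1.984, apex=4.821, x_land=117.394, impact vy=-9.721
  bounce: vy ← 0.63·9.721 = 6.124
Arc 4: start y=0.000, vy=6.124 → t=1.250, apex=1.914, x_land=133.292, impact vy=-6.124
  bounce: vy ← 0.63·6.124 = 3.858

1 4.096 30.606 52.103
2 3.149 12.148 92.159
3 1.984 4.821 117.394
4 1.250 1.914 133.292
final: 133.292 3.858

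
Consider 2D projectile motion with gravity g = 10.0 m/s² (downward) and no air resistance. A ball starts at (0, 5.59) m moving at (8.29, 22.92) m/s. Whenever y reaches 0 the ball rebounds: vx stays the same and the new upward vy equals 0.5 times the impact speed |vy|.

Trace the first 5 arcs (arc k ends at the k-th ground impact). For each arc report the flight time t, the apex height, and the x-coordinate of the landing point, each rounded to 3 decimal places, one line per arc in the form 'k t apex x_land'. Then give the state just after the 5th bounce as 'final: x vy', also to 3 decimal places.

Arc 1: start y=5.590, vy=22.920 → t=4.816, apex=31.856, x_land=39.926, impact vy=-25.241
  bounce: vy ← 0.5·25.241 = 12.621
Arc 2: start y=0.000, vy=12.621 → t=2.524, apex=7.964, x_land=60.851, impact vy=-12.621
  bounce: vy ← 0.5·12.621 = 6.310
Arc 3: start y=0.000, vy=6.310 → t=1.262, apex=1.991, x_land=71.313, impact vy=-6.310
  bounce: vy ← 0.5·6.310 = 3.155
Arc 4: start y=0.000, vy=3.155 → t=0.631, apex=0.498, x_land=76.545, impact vy=-3.155
  bounce: vy ← 0.5·3.155 = 1.578
Arc 5: start y=0.000, vy=1.578 → t=0.316, apex=0.124, x_land=79.160, impact vy=-1.578
  bounce: vy ← 0.5·1.578 = 0.789

1 4.816 31.856 39.926
2 2.524 7.964 60.851
3 1.262 1.991 71.313
4 0.631 0.498 76.545
5 0.316 0.124 79.160
final: 79.160 0.789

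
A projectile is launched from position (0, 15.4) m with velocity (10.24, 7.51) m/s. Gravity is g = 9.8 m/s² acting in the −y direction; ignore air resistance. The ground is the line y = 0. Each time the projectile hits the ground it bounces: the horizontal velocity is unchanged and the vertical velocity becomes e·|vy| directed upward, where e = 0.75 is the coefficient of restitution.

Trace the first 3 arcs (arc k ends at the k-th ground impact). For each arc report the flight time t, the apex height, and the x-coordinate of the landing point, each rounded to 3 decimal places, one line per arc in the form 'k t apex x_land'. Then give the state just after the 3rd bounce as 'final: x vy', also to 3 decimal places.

1 2.698 18.278 27.624
2 2.897 10.281 57.290
3 2.173 5.783 79.539
final: 79.539 7.985

Arc 1: start y=15.400, vy=7.510 → t=2.698, apex=18.278, x_land=27.624, impact vy=-18.927
  bounce: vy ← 0.75·18.927 = 14.195
Arc 2: start y=0.000, vy=14.195 → t=2.897, apex=10.281, x_land=57.290, impact vy=-14.195
  bounce: vy ← 0.75·14.195 = 10.647
Arc 3: start y=0.000, vy=10.647 → t=2.173, apex=5.783, x_land=79.539, impact vy=-10.647
  bounce: vy ← 0.75·10.647 = 7.985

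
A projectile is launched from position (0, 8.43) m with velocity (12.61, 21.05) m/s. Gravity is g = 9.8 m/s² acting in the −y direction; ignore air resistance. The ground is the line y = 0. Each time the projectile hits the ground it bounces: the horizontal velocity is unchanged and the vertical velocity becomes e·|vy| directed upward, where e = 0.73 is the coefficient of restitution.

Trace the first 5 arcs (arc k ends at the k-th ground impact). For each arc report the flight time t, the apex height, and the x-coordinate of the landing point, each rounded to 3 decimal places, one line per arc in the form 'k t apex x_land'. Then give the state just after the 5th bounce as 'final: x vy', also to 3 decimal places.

Arc 1: start y=8.430, vy=21.050 → t=4.665, apex=31.037, x_land=58.822, impact vy=-24.664
  bounce: vy ← 0.73·24.664 = 18.005
Arc 2: start y=0.000, vy=18.005 → t=3.674, apex=16.540, x_land=105.158, impact vy=-18.005
  bounce: vy ← 0.73·18.005 = 13.144
Arc 3: start y=0.000, vy=13.144 → t=2.682, apex=8.814, x_land=138.982, impact vy=-13.144
  bounce: vy ← 0.73·13.144 = 9.595
Arc 4: start y=0.000, vy=9.595 → t=1.958, apex=4.697, x_land=163.674, impact vy=-9.595
  bounce: vy ← 0.73·9.595 = 7.004
Arc 5: start y=0.000, vy=7.004 → t=1.429, apex=2.503, x_land=181.700, impact vy=-7.004
  bounce: vy ← 0.73·7.004 = 5.113

1 4.665 31.037 58.822
2 3.674 16.540 105.158
3 2.682 8.814 138.982
4 1.958 4.697 163.674
5 1.429 2.503 181.700
final: 181.700 5.113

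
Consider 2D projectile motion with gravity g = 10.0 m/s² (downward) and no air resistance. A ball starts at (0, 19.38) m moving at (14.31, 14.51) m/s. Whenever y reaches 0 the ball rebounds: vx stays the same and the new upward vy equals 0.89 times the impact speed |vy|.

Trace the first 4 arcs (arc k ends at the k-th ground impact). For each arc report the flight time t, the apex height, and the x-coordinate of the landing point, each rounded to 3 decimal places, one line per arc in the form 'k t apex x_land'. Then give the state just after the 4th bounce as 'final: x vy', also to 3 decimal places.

Arc 1: start y=19.380, vy=14.510 → t=3.897, apex=29.907, x_land=55.762, impact vy=-24.457
  bounce: vy ← 0.89·24.457 = 21.767
Arc 2: start y=0.000, vy=21.767 → t=4.353, apex=23.689, x_land=118.058, impact vy=-21.767
  bounce: vy ← 0.89·21.767 = 19.372
Arc 3: start y=0.000, vy=19.372 → t=3.874, apex=18.764, x_land=173.501, impact vy=-19.372
  bounce: vy ← 0.89·19.372 = 17.241
Arc 4: start y=0.000, vy=17.241 → t=3.448, apex=14.863, x_land=222.846, impact vy=-17.241
  bounce: vy ← 0.89·17.241 = 15.345

1 3.897 29.907 55.762
2 4.353 23.689 118.058
3 3.874 18.764 173.501
4 3.448 14.863 222.846
final: 222.846 15.345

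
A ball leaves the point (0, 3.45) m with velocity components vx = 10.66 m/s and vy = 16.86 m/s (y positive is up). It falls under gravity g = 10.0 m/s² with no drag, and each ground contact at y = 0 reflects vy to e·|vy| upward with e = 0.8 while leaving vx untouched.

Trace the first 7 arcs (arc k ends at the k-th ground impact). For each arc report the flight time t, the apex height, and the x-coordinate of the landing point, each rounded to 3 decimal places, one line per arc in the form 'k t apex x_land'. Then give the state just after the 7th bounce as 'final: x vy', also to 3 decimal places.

1 3.566 17.663 38.008
2 3.007 11.304 70.066
3 2.406 7.235 95.711
4 1.925 4.630 116.228
5 1.540 2.963 132.641
6 1.232 1.897 145.772
7 0.985 1.214 156.276
final: 156.276 3.942

Arc 1: start y=3.450, vy=16.860 → t=3.566, apex=17.663, x_land=38.008, impact vy=-18.795
  bounce: vy ← 0.8·18.795 = 15.036
Arc 2: start y=0.000, vy=15.036 → t=3.007, apex=11.304, x_land=70.066, impact vy=-15.036
  bounce: vy ← 0.8·15.036 = 12.029
Arc 3: start y=0.000, vy=12.029 → t=2.406, apex=7.235, x_land=95.711, impact vy=-12.029
  bounce: vy ← 0.8·12.029 = 9.623
Arc 4: start y=0.000, vy=9.623 → t=1.925, apex=4.630, x_land=116.228, impact vy=-9.623
  bounce: vy ← 0.8·9.623 = 7.699
Arc 5: start y=0.000, vy=7.699 → t=1.540, apex=2.963, x_land=132.641, impact vy=-7.699
  bounce: vy ← 0.8·7.699 = 6.159
Arc 6: start y=0.000, vy=6.159 → t=1.232, apex=1.897, x_land=145.772, impact vy=-6.159
  bounce: vy ← 0.8·6.159 = 4.927
Arc 7: start y=0.000, vy=4.927 → t=0.985, apex=1.214, x_land=156.276, impact vy=-4.927
  bounce: vy ← 0.8·4.927 = 3.942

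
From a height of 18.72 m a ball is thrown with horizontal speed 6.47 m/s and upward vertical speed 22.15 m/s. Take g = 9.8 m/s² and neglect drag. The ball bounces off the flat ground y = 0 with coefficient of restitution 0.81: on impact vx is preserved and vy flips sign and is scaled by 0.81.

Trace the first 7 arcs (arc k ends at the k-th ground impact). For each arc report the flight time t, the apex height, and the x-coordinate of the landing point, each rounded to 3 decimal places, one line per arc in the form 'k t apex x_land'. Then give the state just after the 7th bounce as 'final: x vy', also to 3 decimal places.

Arc 1: start y=18.720, vy=22.150 → t=5.248, apex=43.752, x_land=33.957, impact vy=-29.284
  bounce: vy ← 0.81·29.284 = 23.720
Arc 2: start y=0.000, vy=23.720 → t=4.841, apex=28.706, x_land=65.277, impact vy=-23.720
  bounce: vy ← 0.81·23.720 = 19.213
Arc 3: start y=0.000, vy=19.213 → t=3.921, apex=18.834, x_land=90.646, impact vy=-19.213
  bounce: vy ← 0.81·19.213 = 15.563
Arc 4: start y=0.000, vy=15.563 → t=3.176, apex=12.357, x_land=111.194, impact vy=-15.563
  bounce: vy ← 0.81·15.563 = 12.606
Arc 5: start y=0.000, vy=12.606 → t=2.573, apex=8.107, x_land=127.839, impact vy=-12.606
  bounce: vy ← 0.81·12.606 = 10.211
Arc 6: start y=0.000, vy=10.211 → t=2.084, apex=5.319, x_land=141.321, impact vy=-10.211
  bounce: vy ← 0.81·10.211 = 8.271
Arc 7: start y=0.000, vy=8.271 → t=1.688, apex=3.490, x_land=152.242, impact vy=-8.271
  bounce: vy ← 0.81·8.271 = 6.699

1 5.248 43.752 33.957
2 4.841 28.706 65.277
3 3.921 18.834 90.646
4 3.176 12.357 111.194
5 2.573 8.107 127.839
6 2.084 5.319 141.321
7 1.688 3.490 152.242
final: 152.242 6.699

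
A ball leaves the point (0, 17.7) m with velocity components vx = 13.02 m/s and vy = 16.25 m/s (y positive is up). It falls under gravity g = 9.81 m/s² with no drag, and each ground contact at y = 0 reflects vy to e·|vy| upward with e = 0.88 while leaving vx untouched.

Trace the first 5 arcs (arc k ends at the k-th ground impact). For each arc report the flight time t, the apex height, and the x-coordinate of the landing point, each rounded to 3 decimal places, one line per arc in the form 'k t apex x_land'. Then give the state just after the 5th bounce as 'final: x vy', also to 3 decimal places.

Arc 1: start y=17.700, vy=16.250 → t=4.177, apex=31.159, x_land=54.383, impact vy=-24.725
  bounce: vy ← 0.88·24.725 = 21.758
Arc 2: start y=0.000, vy=21.758 → t=4.436, apex=24.129, x_land=112.139, impact vy=-21.758
  bounce: vy ← 0.88·21.758 = 19.147
Arc 3: start y=0.000, vy=19.147 → t=3.904, apex=18.686, x_land=162.964, impact vy=-19.147
  bounce: vy ← 0.88·19.147 = 16.850
Arc 4: start y=0.000, vy=16.850 → t=3.435, apex=14.470, x_land=207.690, impact vy=-16.850
  bounce: vy ← 0.88·16.850 = 14.828
Arc 5: start y=0.000, vy=14.828 → t=3.023, apex=11.206, x_land=247.049, impact vy=-14.828
  bounce: vy ← 0.88·14.828 = 13.048

1 4.177 31.159 54.383
2 4.436 24.129 112.139
3 3.904 18.686 162.964
4 3.435 14.470 207.690
5 3.023 11.206 247.049
final: 247.049 13.048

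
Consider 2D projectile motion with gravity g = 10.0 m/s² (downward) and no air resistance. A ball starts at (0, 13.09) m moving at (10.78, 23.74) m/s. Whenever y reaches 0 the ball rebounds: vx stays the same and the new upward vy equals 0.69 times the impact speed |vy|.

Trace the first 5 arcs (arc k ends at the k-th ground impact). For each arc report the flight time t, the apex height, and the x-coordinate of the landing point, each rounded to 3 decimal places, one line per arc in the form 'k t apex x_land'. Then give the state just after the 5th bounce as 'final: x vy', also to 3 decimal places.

1 5.247 41.269 56.562
2 3.965 19.648 99.301
3 2.736 9.355 128.792
4 1.888 4.454 149.140
5 1.302 2.120 163.180
final: 163.180 4.493

Arc 1: start y=13.090, vy=23.740 → t=5.247, apex=41.269, x_land=56.562, impact vy=-28.730
  bounce: vy ← 0.69·28.730 = 19.823
Arc 2: start y=0.000, vy=19.823 → t=3.965, apex=19.648, x_land=99.301, impact vy=-19.823
  bounce: vy ← 0.69·19.823 = 13.678
Arc 3: start y=0.000, vy=13.678 → t=2.736, apex=9.355, x_land=128.792, impact vy=-13.678
  bounce: vy ← 0.69·13.678 = 9.438
Arc 4: start y=0.000, vy=9.438 → t=1.888, apex=4.454, x_land=149.140, impact vy=-9.438
  bounce: vy ← 0.69·9.438 = 6.512
Arc 5: start y=0.000, vy=6.512 → t=1.302, apex=2.120, x_land=163.180, impact vy=-6.512
  bounce: vy ← 0.69·6.512 = 4.493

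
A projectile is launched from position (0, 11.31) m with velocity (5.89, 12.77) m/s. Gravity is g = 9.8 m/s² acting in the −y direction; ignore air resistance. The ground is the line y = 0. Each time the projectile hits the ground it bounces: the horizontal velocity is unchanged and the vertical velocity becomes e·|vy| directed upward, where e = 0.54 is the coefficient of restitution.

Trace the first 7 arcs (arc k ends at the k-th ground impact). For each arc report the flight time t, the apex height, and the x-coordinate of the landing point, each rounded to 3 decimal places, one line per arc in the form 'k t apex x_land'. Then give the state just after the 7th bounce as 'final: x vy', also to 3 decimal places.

1 3.305 19.630 19.464
2 2.162 5.724 32.196
3 1.167 1.669 39.072
4 0.630 0.487 42.784
5 0.340 0.142 44.789
6 0.184 0.041 45.872
7 0.099 0.012 46.456
final: 46.456 0.263

Arc 1: start y=11.310, vy=12.770 → t=3.305, apex=19.630, x_land=19.464, impact vy=-19.615
  bounce: vy ← 0.54·19.615 = 10.592
Arc 2: start y=0.000, vy=10.592 → t=2.162, apex=5.724, x_land=32.196, impact vy=-10.592
  bounce: vy ← 0.54·10.592 = 5.720
Arc 3: start y=0.000, vy=5.720 → t=1.167, apex=1.669, x_land=39.072, impact vy=-5.720
  bounce: vy ← 0.54·5.720 = 3.089
Arc 4: start y=0.000, vy=3.089 → t=0.630, apex=0.487, x_land=42.784, impact vy=-3.089
  bounce: vy ← 0.54·3.089 = 1.668
Arc 5: start y=0.000, vy=1.668 → t=0.340, apex=0.142, x_land=44.789, impact vy=-1.668
  bounce: vy ← 0.54·1.668 = 0.901
Arc 6: start y=0.000, vy=0.901 → t=0.184, apex=0.041, x_land=45.872, impact vy=-0.901
  bounce: vy ← 0.54·0.901 = 0.486
Arc 7: start y=0.000, vy=0.486 → t=0.099, apex=0.012, x_land=46.456, impact vy=-0.486
  bounce: vy ← 0.54·0.486 = 0.263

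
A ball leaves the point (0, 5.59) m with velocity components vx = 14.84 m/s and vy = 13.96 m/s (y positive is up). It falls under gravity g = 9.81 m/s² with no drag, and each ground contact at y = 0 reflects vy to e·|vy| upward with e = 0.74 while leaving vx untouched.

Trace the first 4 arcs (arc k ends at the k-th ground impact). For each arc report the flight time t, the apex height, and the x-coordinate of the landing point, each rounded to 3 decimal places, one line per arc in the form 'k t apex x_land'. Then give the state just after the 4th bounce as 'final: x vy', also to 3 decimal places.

1 3.202 15.523 47.518
2 2.633 8.500 86.589
3 1.948 4.655 115.502
4 1.442 2.549 136.898
final: 136.898 5.233

Arc 1: start y=5.590, vy=13.960 → t=3.202, apex=15.523, x_land=47.518, impact vy=-17.452
  bounce: vy ← 0.74·17.452 = 12.914
Arc 2: start y=0.000, vy=12.914 → t=2.633, apex=8.500, x_land=86.589, impact vy=-12.914
  bounce: vy ← 0.74·12.914 = 9.556
Arc 3: start y=0.000, vy=9.556 → t=1.948, apex=4.655, x_land=115.502, impact vy=-9.556
  bounce: vy ← 0.74·9.556 = 7.072
Arc 4: start y=0.000, vy=7.072 → t=1.442, apex=2.549, x_land=136.898, impact vy=-7.072
  bounce: vy ← 0.74·7.072 = 5.233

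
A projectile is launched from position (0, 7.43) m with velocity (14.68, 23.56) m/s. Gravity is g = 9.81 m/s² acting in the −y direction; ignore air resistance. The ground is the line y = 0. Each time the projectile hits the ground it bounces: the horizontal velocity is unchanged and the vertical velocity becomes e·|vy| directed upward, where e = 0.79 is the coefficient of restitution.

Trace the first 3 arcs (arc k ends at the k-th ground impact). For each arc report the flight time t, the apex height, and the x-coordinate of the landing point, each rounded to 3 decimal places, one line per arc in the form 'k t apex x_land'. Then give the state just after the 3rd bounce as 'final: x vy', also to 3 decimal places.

Arc 1: start y=7.430, vy=23.560 → t=5.100, apex=35.721, x_land=74.872, impact vy=-26.474
  bounce: vy ← 0.79·26.474 = 20.914
Arc 2: start y=0.000, vy=20.914 → t=4.264, apex=22.294, x_land=137.465, impact vy=-20.914
  bounce: vy ← 0.79·20.914 = 16.522
Arc 3: start y=0.000, vy=16.522 → t=3.368, apex=13.913, x_land=186.914, impact vy=-16.522
  bounce: vy ← 0.79·16.522 = 13.053

1 5.100 35.721 74.872
2 4.264 22.294 137.465
3 3.368 13.913 186.914
final: 186.914 13.053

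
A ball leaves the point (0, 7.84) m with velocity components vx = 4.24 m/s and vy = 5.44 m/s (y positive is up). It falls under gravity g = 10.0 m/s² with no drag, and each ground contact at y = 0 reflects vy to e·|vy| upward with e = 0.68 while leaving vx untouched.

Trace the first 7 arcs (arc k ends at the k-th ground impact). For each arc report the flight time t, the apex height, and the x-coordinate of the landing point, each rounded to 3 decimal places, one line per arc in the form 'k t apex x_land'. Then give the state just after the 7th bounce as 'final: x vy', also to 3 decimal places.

Arc 1: start y=7.840, vy=5.440 → t=1.909, apex=9.320, x_land=8.095, impact vy=-13.653
  bounce: vy ← 0.68·13.653 = 9.284
Arc 2: start y=0.000, vy=9.284 → t=1.857, apex=4.309, x_land=15.968, impact vy=-9.284
  bounce: vy ← 0.68·9.284 = 6.313
Arc 3: start y=0.000, vy=6.313 → t=1.263, apex=1.993, x_land=21.321, impact vy=-6.313
  bounce: vy ← 0.68·6.313 = 4.293
Arc 4: start y=0.000, vy=4.293 → t=0.859, apex=0.921, x_land=24.962, impact vy=-4.293
  bounce: vy ← 0.68·4.293 = 2.919
Arc 5: start y=0.000, vy=2.919 → t=0.584, apex=0.426, x_land=27.437, impact vy=-2.919
  bounce: vy ← 0.68·2.919 = 1.985
Arc 6: start y=0.000, vy=1.985 → t=0.397, apex=0.197, x_land=29.120, impact vy=-1.985
  bounce: vy ← 0.68·1.985 = 1.350
Arc 7: start y=0.000, vy=1.350 → t=0.270, apex=0.091, x_land=30.265, impact vy=-1.350
  bounce: vy ← 0.68·1.350 = 0.918

1 1.909 9.320 8.095
2 1.857 4.309 15.968
3 1.263 1.993 21.321
4 0.859 0.921 24.962
5 0.584 0.426 27.437
6 0.397 0.197 29.120
7 0.270 0.091 30.265
final: 30.265 0.918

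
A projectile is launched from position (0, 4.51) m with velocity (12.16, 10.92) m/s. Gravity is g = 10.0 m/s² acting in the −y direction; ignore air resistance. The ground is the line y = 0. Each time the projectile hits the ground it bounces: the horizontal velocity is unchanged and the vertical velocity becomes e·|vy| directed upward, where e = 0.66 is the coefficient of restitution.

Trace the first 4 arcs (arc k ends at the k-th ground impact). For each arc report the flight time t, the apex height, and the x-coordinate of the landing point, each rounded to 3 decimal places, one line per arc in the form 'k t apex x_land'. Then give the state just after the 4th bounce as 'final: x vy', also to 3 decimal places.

1 2.539 10.472 30.877
2 1.910 4.562 54.107
3 1.261 1.987 69.438
4 0.832 0.866 79.557
final: 79.557 2.746

Arc 1: start y=4.510, vy=10.920 → t=2.539, apex=10.472, x_land=30.877, impact vy=-14.472
  bounce: vy ← 0.66·14.472 = 9.552
Arc 2: start y=0.000, vy=9.552 → t=1.910, apex=4.562, x_land=54.107, impact vy=-9.552
  bounce: vy ← 0.66·9.552 = 6.304
Arc 3: start y=0.000, vy=6.304 → t=1.261, apex=1.987, x_land=69.438, impact vy=-6.304
  bounce: vy ← 0.66·6.304 = 4.161
Arc 4: start y=0.000, vy=4.161 → t=0.832, apex=0.866, x_land=79.557, impact vy=-4.161
  bounce: vy ← 0.66·4.161 = 2.746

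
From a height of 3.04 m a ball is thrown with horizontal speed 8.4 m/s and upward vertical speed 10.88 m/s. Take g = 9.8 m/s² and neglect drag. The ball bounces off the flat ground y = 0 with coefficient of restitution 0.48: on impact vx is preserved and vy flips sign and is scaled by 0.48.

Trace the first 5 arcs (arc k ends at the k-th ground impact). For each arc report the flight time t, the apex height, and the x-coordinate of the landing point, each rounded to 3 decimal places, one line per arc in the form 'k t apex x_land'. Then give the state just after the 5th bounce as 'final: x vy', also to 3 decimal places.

Arc 1: start y=3.040, vy=10.880 → t=2.471, apex=9.080, x_land=20.760, impact vy=-13.340
  bounce: vy ← 0.48·13.340 = 6.403
Arc 2: start y=0.000, vy=6.403 → t=1.307, apex=2.092, x_land=31.737, impact vy=-6.403
  bounce: vy ← 0.48·6.403 = 3.074
Arc 3: start y=0.000, vy=3.074 → t=0.627, apex=0.482, x_land=37.006, impact vy=-3.074
  bounce: vy ← 0.48·3.074 = 1.475
Arc 4: start y=0.000, vy=1.475 → t=0.301, apex=0.111, x_land=39.535, impact vy=-1.475
  bounce: vy ← 0.48·1.475 = 0.708
Arc 5: start y=0.000, vy=0.708 → t=0.145, apex=0.026, x_land=40.749, impact vy=-0.708
  bounce: vy ← 0.48·0.708 = 0.340

1 2.471 9.080 20.760
2 1.307 2.092 31.737
3 0.627 0.482 37.006
4 0.301 0.111 39.535
5 0.145 0.026 40.749
final: 40.749 0.340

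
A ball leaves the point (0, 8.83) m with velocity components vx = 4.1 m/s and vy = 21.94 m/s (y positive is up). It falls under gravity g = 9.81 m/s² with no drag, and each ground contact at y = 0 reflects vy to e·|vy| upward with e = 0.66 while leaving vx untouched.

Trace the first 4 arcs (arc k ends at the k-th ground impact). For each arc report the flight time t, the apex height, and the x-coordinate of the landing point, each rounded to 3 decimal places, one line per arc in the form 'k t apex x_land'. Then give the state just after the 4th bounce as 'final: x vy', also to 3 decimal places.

Arc 1: start y=8.830, vy=21.940 → t=4.845, apex=33.364, x_land=19.863, impact vy=-25.585
  bounce: vy ← 0.66·25.585 = 16.886
Arc 2: start y=0.000, vy=16.886 → t=3.443, apex=14.534, x_land=33.978, impact vy=-16.886
  bounce: vy ← 0.66·16.886 = 11.145
Arc 3: start y=0.000, vy=11.145 → t=2.272, apex=6.331, x_land=43.294, impact vy=-11.145
  bounce: vy ← 0.66·11.145 = 7.356
Arc 4: start y=0.000, vy=7.356 → t=1.500, apex=2.758, x_land=49.442, impact vy=-7.356
  bounce: vy ← 0.66·7.356 = 4.855

1 4.845 33.364 19.863
2 3.443 14.534 33.978
3 2.272 6.331 43.294
4 1.500 2.758 49.442
final: 49.442 4.855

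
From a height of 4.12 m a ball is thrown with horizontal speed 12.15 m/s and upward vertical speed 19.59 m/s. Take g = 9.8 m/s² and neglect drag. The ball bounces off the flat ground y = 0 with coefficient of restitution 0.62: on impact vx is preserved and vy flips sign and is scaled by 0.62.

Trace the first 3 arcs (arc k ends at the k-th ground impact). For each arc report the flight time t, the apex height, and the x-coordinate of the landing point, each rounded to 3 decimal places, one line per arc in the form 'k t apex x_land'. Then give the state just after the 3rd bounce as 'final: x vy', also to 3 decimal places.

Arc 1: start y=4.120, vy=19.590 → t=4.198, apex=23.700, x_land=51.009, impact vy=-21.553
  bounce: vy ← 0.62·21.553 = 13.363
Arc 2: start y=0.000, vy=13.363 → t=2.727, apex=9.110, x_land=84.143, impact vy=-13.363
  bounce: vy ← 0.62·13.363 = 8.285
Arc 3: start y=0.000, vy=8.285 → t=1.691, apex=3.502, x_land=104.686, impact vy=-8.285
  bounce: vy ← 0.62·8.285 = 5.137

1 4.198 23.700 51.009
2 2.727 9.110 84.143
3 1.691 3.502 104.686
final: 104.686 5.137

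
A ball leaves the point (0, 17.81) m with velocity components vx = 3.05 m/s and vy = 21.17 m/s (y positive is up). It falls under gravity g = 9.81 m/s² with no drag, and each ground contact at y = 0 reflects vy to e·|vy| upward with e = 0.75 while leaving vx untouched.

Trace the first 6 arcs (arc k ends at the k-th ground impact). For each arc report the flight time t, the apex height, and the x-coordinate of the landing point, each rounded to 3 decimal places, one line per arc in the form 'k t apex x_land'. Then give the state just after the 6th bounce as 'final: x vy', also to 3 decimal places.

1 5.037 40.652 15.362
2 4.318 22.867 28.533
3 3.239 12.863 38.412
4 2.429 7.235 45.820
5 1.822 4.070 51.377
6 1.366 2.289 55.544
final: 55.544 5.026

Arc 1: start y=17.810, vy=21.170 → t=5.037, apex=40.652, x_land=15.362, impact vy=-28.242
  bounce: vy ← 0.75·28.242 = 21.181
Arc 2: start y=0.000, vy=21.181 → t=4.318, apex=22.867, x_land=28.533, impact vy=-21.181
  bounce: vy ← 0.75·21.181 = 15.886
Arc 3: start y=0.000, vy=15.886 → t=3.239, apex=12.863, x_land=38.412, impact vy=-15.886
  bounce: vy ← 0.75·15.886 = 11.915
Arc 4: start y=0.000, vy=11.915 → t=2.429, apex=7.235, x_land=45.820, impact vy=-11.915
  bounce: vy ← 0.75·11.915 = 8.936
Arc 5: start y=0.000, vy=8.936 → t=1.822, apex=4.070, x_land=51.377, impact vy=-8.936
  bounce: vy ← 0.75·8.936 = 6.702
Arc 6: start y=0.000, vy=6.702 → t=1.366, apex=2.289, x_land=55.544, impact vy=-6.702
  bounce: vy ← 0.75·6.702 = 5.026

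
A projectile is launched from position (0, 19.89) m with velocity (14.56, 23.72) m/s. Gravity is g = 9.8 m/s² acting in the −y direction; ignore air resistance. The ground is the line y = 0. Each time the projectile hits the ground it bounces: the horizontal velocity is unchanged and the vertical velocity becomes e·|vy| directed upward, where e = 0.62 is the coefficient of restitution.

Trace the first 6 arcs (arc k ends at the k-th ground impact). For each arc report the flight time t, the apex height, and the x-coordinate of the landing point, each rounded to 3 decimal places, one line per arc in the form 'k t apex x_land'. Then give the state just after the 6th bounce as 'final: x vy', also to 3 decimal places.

Arc 1: start y=19.890, vy=23.720 → t=5.570, apex=48.596, x_land=81.094, impact vy=-30.862
  bounce: vy ← 0.62·30.862 = 19.135
Arc 2: start y=0.000, vy=19.135 → t=3.905, apex=18.680, x_land=137.951, impact vy=-19.135
  bounce: vy ← 0.62·19.135 = 11.863
Arc 3: start y=0.000, vy=11.863 → t=2.421, apex=7.181, x_land=173.202, impact vy=-11.863
  bounce: vy ← 0.62·11.863 = 7.355
Arc 4: start y=0.000, vy=7.355 → t=1.501, apex=2.760, x_land=195.058, impact vy=-7.355
  bounce: vy ← 0.62·7.355 = 4.560
Arc 5: start y=0.000, vy=4.560 → t=0.931, apex=1.061, x_land=208.609, impact vy=-4.560
  bounce: vy ← 0.62·4.560 = 2.827
Arc 6: start y=0.000, vy=2.827 → t=0.577, apex=0.408, x_land=217.010, impact vy=-2.827
  bounce: vy ← 0.62·2.827 = 1.753

1 5.570 48.596 81.094
2 3.905 18.680 137.951
3 2.421 7.181 173.202
4 1.501 2.760 195.058
5 0.931 1.061 208.609
6 0.577 0.408 217.010
final: 217.010 1.753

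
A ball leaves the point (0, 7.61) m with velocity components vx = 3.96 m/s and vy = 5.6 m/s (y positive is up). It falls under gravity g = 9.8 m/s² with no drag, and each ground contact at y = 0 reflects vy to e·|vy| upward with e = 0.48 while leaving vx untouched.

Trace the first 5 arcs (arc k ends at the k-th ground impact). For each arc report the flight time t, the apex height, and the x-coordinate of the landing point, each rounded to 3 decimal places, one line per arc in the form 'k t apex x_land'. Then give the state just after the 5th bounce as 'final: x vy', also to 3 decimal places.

Arc 1: start y=7.610, vy=5.600 → t=1.942, apex=9.210, x_land=7.692, impact vy=-13.436
  bounce: vy ← 0.48·13.436 = 6.449
Arc 2: start y=0.000, vy=6.449 → t=1.316, apex=2.122, x_land=12.904, impact vy=-6.449
  bounce: vy ← 0.48·6.449 = 3.096
Arc 3: start y=0.000, vy=3.096 → t=0.632, apex=0.489, x_land=15.406, impact vy=-3.096
  bounce: vy ← 0.48·3.096 = 1.486
Arc 4: start y=0.000, vy=1.486 → t=0.303, apex=0.113, x_land=16.606, impact vy=-1.486
  bounce: vy ← 0.48·1.486 = 0.713
Arc 5: start y=0.000, vy=0.713 → t=0.146, apex=0.026, x_land=17.183, impact vy=-0.713
  bounce: vy ← 0.48·0.713 = 0.342

1 1.942 9.210 7.692
2 1.316 2.122 12.904
3 0.632 0.489 15.406
4 0.303 0.113 16.606
5 0.146 0.026 17.183
final: 17.183 0.342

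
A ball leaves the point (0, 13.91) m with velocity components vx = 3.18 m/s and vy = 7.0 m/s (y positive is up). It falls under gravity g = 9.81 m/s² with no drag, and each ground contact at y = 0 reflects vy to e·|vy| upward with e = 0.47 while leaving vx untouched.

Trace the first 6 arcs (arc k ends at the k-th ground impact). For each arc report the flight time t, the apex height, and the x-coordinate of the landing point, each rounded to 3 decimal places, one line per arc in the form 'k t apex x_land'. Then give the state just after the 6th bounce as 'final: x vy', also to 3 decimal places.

Arc 1: start y=13.910, vy=7.000 → t=2.543, apex=16.407, x_land=8.085, impact vy=-17.942
  bounce: vy ← 0.47·17.942 = 8.433
Arc 2: start y=0.000, vy=8.433 → t=1.719, apex=3.624, x_land=13.552, impact vy=-8.433
  bounce: vy ← 0.47·8.433 = 3.963
Arc 3: start y=0.000, vy=3.963 → t=0.808, apex=0.801, x_land=16.122, impact vy=-3.963
  bounce: vy ← 0.47·3.963 = 1.863
Arc 4: start y=0.000, vy=1.863 → t=0.380, apex=0.177, x_land=17.329, impact vy=-1.863
  bounce: vy ← 0.47·1.863 = 0.876
Arc 5: start y=0.000, vy=0.876 → t=0.178, apex=0.039, x_land=17.897, impact vy=-0.876
  bounce: vy ← 0.47·0.876 = 0.411
Arc 6: start y=0.000, vy=0.411 → t=0.084, apex=0.009, x_land=18.164, impact vy=-0.411
  bounce: vy ← 0.47·0.411 = 0.193

1 2.543 16.407 8.085
2 1.719 3.624 13.552
3 0.808 0.801 16.122
4 0.380 0.177 17.329
5 0.178 0.039 17.897
6 0.084 0.009 18.164
final: 18.164 0.193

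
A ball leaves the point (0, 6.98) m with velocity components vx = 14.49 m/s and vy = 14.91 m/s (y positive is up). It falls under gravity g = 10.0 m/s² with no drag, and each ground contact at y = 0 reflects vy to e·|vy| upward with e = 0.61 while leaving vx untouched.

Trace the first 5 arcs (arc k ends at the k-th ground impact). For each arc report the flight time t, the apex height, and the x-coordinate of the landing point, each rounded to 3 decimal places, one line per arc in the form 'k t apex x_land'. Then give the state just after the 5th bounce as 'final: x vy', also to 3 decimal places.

Arc 1: start y=6.980, vy=14.910 → t=3.393, apex=18.095, x_land=49.170, impact vy=-19.024
  bounce: vy ← 0.61·19.024 = 11.605
Arc 2: start y=0.000, vy=11.605 → t=2.321, apex=6.733, x_land=82.800, impact vy=-11.605
  bounce: vy ← 0.61·11.605 = 7.079
Arc 3: start y=0.000, vy=7.079 → t=1.416, apex=2.505, x_land=103.315, impact vy=-7.079
  bounce: vy ← 0.61·7.079 = 4.318
Arc 4: start y=0.000, vy=4.318 → t=0.864, apex=0.932, x_land=115.828, impact vy=-4.318
  bounce: vy ← 0.61·4.318 = 2.634
Arc 5: start y=0.000, vy=2.634 → t=0.527, apex=0.347, x_land=123.462, impact vy=-2.634
  bounce: vy ← 0.61·2.634 = 1.607

1 3.393 18.095 49.170
2 2.321 6.733 82.800
3 1.416 2.505 103.315
4 0.864 0.932 115.828
5 0.527 0.347 123.462
final: 123.462 1.607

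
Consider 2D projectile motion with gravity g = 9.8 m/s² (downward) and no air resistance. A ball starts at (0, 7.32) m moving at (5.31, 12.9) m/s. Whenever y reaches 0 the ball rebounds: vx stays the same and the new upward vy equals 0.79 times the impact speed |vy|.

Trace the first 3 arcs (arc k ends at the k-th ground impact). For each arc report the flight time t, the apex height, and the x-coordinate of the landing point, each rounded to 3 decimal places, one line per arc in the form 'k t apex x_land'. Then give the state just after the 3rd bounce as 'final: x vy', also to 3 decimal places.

Arc 1: start y=7.320, vy=12.900 → t=3.113, apex=15.810, x_land=16.528, impact vy=-17.603
  bounce: vy ← 0.79·17.603 = 13.907
Arc 2: start y=0.000, vy=13.907 → t=2.838, apex=9.867, x_land=31.598, impact vy=-13.907
  bounce: vy ← 0.79·13.907 = 10.986
Arc 3: start y=0.000, vy=10.986 → t=2.242, apex=6.158, x_land=43.504, impact vy=-10.986
  bounce: vy ← 0.79·10.986 = 8.679

1 3.113 15.810 16.528
2 2.838 9.867 31.598
3 2.242 6.158 43.504
final: 43.504 8.679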